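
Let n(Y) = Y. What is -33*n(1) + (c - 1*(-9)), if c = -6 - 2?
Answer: -32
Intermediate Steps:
c = -8
-33*n(1) + (c - 1*(-9)) = -33*1 + (-8 - 1*(-9)) = -33 + (-8 + 9) = -33 + 1 = -32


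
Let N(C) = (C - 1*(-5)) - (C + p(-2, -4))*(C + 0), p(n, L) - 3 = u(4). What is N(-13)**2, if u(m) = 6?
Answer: 3600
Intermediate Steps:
p(n, L) = 9 (p(n, L) = 3 + 6 = 9)
N(C) = 5 + C - C*(9 + C) (N(C) = (C - 1*(-5)) - (C + 9)*(C + 0) = (C + 5) - (9 + C)*C = (5 + C) - C*(9 + C) = 5 + C - C*(9 + C))
N(-13)**2 = (5 - 1*(-13)**2 - 8*(-13))**2 = (5 - 1*169 + 104)**2 = (5 - 169 + 104)**2 = (-60)**2 = 3600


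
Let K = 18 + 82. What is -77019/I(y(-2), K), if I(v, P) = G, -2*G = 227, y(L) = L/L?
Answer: 154038/227 ≈ 678.58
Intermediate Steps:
y(L) = 1
K = 100
G = -227/2 (G = -½*227 = -227/2 ≈ -113.50)
I(v, P) = -227/2
-77019/I(y(-2), K) = -77019/(-227/2) = -77019*(-2/227) = 154038/227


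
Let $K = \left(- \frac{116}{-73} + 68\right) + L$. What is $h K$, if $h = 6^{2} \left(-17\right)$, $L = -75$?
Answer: $\frac{241740}{73} \approx 3311.5$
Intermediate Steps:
$h = -612$ ($h = 36 \left(-17\right) = -612$)
$K = - \frac{395}{73}$ ($K = \left(- \frac{116}{-73} + 68\right) - 75 = \left(\left(-116\right) \left(- \frac{1}{73}\right) + 68\right) - 75 = \left(\frac{116}{73} + 68\right) - 75 = \frac{5080}{73} - 75 = - \frac{395}{73} \approx -5.411$)
$h K = \left(-612\right) \left(- \frac{395}{73}\right) = \frac{241740}{73}$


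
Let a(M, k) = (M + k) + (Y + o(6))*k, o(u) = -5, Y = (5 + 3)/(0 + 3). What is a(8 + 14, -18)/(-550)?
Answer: -23/275 ≈ -0.083636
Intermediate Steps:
Y = 8/3 ≈ 2.6667
a(M, k) = M - 4*k/3 (a(M, k) = (M + k) + (8/3 - 5)*k = (M + k) - 7*k/3 = M - 4*k/3)
a(8 + 14, -18)/(-550) = ((8 + 14) - 4/3*(-18))/(-550) = (22 + 24)*(-1/550) = 46*(-1/550) = -23/275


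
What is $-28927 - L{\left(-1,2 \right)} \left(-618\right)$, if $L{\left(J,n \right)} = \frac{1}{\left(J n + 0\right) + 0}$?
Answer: $-29236$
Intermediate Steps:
$L{\left(J,n \right)} = \frac{1}{J n}$ ($L{\left(J,n \right)} = \frac{1}{J n + 0} = \frac{1}{J n}$)
$-28927 - L{\left(-1,2 \right)} \left(-618\right) = -28927 - \frac{1}{\left(-1\right) 2} \left(-618\right) = -28927 - \left(-1\right) \frac{1}{2} \left(-618\right) = -28927 - \left(- \frac{1}{2}\right) \left(-618\right) = -28927 - 309 = -29236$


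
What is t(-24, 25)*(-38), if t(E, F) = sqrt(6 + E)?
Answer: -114*I*sqrt(2) ≈ -161.22*I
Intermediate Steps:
t(-24, 25)*(-38) = sqrt(6 - 24)*(-38) = sqrt(-18)*(-38) = (3*I*sqrt(2))*(-38) = -114*I*sqrt(2)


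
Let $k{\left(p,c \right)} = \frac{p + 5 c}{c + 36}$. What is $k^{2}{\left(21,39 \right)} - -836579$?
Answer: $\frac{522867059}{625} \approx 8.3659 \cdot 10^{5}$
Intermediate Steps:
$k{\left(p,c \right)} = \frac{p + 5 c}{36 + c}$
$k^{2}{\left(21,39 \right)} - -836579 = \left(\frac{21 + 5 \cdot 39}{36 + 39}\right)^{2} - -836579 = \left(\frac{21 + 195}{75}\right)^{2} + 836579 = \left(\frac{1}{75} \cdot 216\right)^{2} + 836579 = \left(\frac{72}{25}\right)^{2} + 836579 = \frac{5184}{625} + 836579 = \frac{522867059}{625}$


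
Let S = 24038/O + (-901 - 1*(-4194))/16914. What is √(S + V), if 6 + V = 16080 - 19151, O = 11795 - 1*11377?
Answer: I*√37730383811197374/3535026 ≈ 54.948*I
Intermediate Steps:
O = 418 (O = 11795 - 11377 = 418)
V = -3077 (V = -6 + (16080 - 19151) = -6 - 3071 = -3077)
S = 203977603/3535026 (S = 24038/418 + (-901 - 1*(-4194))/16914 = 24038*(1/418) + (-901 + 4194)*(1/16914) = 12019/209 + 3293*(1/16914) = 12019/209 + 3293/16914 = 203977603/3535026 ≈ 57.702)
√(S + V) = √(203977603/3535026 - 3077) = √(-10673297399/3535026) = I*√37730383811197374/3535026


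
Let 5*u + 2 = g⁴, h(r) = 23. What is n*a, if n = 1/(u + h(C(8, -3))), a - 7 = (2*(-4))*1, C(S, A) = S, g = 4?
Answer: -5/369 ≈ -0.013550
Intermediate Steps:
u = 254/5 (u = -⅖ + (⅕)*4⁴ = -⅖ + (⅕)*256 = -⅖ + 256/5 = 254/5 ≈ 50.800)
a = -1 (a = 7 + (2*(-4))*1 = 7 - 8*1 = 7 - 8 = -1)
n = 5/369 (n = 1/(254/5 + 23) = 1/(369/5) = 5/369 ≈ 0.013550)
n*a = (5/369)*(-1) = -5/369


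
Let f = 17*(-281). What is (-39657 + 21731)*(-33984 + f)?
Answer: 694829686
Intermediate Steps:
f = -4777
(-39657 + 21731)*(-33984 + f) = (-39657 + 21731)*(-33984 - 4777) = -17926*(-38761) = 694829686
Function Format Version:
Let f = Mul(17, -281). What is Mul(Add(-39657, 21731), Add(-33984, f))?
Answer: 694829686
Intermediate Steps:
f = -4777
Mul(Add(-39657, 21731), Add(-33984, f)) = Mul(Add(-39657, 21731), Add(-33984, -4777)) = Mul(-17926, -38761) = 694829686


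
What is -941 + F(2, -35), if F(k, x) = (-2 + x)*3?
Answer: -1052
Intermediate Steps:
F(k, x) = -6 + 3*x
-941 + F(2, -35) = -941 + (-6 + 3*(-35)) = -941 + (-6 - 105) = -941 - 111 = -1052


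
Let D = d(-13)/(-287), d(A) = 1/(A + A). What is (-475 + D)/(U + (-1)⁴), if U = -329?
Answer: 3544449/2447536 ≈ 1.4482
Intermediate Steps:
d(A) = 1/(2*A)
D = 1/7462 (D = ((½)/(-13))/(-287) = ((½)*(-1/13))*(-1/287) = -1/26*(-1/287) = 1/7462 ≈ 0.00013401)
(-475 + D)/(U + (-1)⁴) = (-475 + 1/7462)/(-329 + (-1)⁴) = -3544449/(7462*(-329 + 1)) = -3544449/7462/(-328) = -3544449/7462*(-1/328) = 3544449/2447536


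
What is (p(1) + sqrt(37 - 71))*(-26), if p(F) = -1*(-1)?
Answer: -26 - 26*I*sqrt(34) ≈ -26.0 - 151.6*I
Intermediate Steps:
p(F) = 1
(p(1) + sqrt(37 - 71))*(-26) = (1 + sqrt(37 - 71))*(-26) = (1 + sqrt(-34))*(-26) = (1 + I*sqrt(34))*(-26) = -26 - 26*I*sqrt(34)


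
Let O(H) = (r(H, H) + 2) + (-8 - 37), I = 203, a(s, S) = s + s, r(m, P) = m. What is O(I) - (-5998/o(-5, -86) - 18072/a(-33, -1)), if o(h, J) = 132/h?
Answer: -22507/66 ≈ -341.02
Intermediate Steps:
a(s, S) = 2*s
O(H) = -43 + H (O(H) = (H + 2) + (-8 - 37) = (2 + H) - 45 = -43 + H)
O(I) - (-5998/o(-5, -86) - 18072/a(-33, -1)) = (-43 + 203) - (-5998/(132/(-5)) - 18072/(2*(-33))) = 160 - (-5998/(132*(-⅕)) - 18072/(-66)) = 160 - (-5998/(-132/5) - 18072*(-1/66)) = 160 - (-5998*(-5/132) + 3012/11) = 160 - (14995/66 + 3012/11) = 160 - 1*33067/66 = 160 - 33067/66 = -22507/66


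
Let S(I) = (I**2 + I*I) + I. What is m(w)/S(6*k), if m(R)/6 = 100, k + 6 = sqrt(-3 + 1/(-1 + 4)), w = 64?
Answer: 150*I/(143*sqrt(6) + 591*I) ≈ 0.18783 + 0.11132*I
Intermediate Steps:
k = -6 + 2*I*sqrt(6)/3 (k = -6 + sqrt(-3 + 1/(-1 + 4)) = -6 + sqrt(-3 + 1/3) = -6 + sqrt(-8/3) = -6 + 2*I*sqrt(6)/3 ≈ -6.0 + 1.633*I)
m(R) = 600 (m(R) = 6*100 = 600)
S(I) = I + 2*I**2 (S(I) = (I**2 + I**2) + I = 2*I**2 + I = I + 2*I**2)
m(w)/S(6*k) = 600/(((6*(-6 + 2*I*sqrt(6)/3))*(1 + 2*(6*(-6 + 2*I*sqrt(6)/3))))) = 600/(((-36 + 4*I*sqrt(6))*(1 + 2*(-36 + 4*I*sqrt(6))))) = 600/(((-36 + 4*I*sqrt(6))*(1 + (-72 + 8*I*sqrt(6))))) = 600/(((-36 + 4*I*sqrt(6))*(-71 + 8*I*sqrt(6)))) = 600/(((-71 + 8*I*sqrt(6))*(-36 + 4*I*sqrt(6)))) = 600*(1/((-71 + 8*I*sqrt(6))*(-36 + 4*I*sqrt(6)))) = 600/((-71 + 8*I*sqrt(6))*(-36 + 4*I*sqrt(6)))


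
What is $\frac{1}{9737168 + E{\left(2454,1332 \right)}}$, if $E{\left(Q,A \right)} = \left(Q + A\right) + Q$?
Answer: $\frac{1}{9743408} \approx 1.0263 \cdot 10^{-7}$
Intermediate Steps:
$E{\left(Q,A \right)} = A + 2 Q$ ($E{\left(Q,A \right)} = \left(A + Q\right) + Q = A + 2 Q$)
$\frac{1}{9737168 + E{\left(2454,1332 \right)}} = \frac{1}{9737168 + \left(1332 + 2 \cdot 2454\right)} = \frac{1}{9737168 + \left(1332 + 4908\right)} = \frac{1}{9737168 + 6240} = \frac{1}{9743408}$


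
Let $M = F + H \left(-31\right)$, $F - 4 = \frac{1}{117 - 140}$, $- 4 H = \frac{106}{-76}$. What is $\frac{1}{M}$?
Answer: $- \frac{3496}{23957} \approx -0.14593$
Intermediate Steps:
$H = \frac{53}{152}$ ($H = - \frac{106 \frac{1}{-76}}{4} = - \frac{106 \left(- \frac{1}{76}\right)}{4} = \left(- \frac{1}{4}\right) \left(- \frac{53}{38}\right) = \frac{53}{152} \approx 0.34868$)
$F = \frac{91}{23}$ ($F = 4 + \frac{1}{117 - 140} = 4 + \frac{1}{-23} = 4 - \frac{1}{23} = \frac{91}{23} \approx 3.9565$)
$M = - \frac{23957}{3496}$ ($M = \frac{91}{23} + \frac{53}{152} \left(-31\right) = \frac{91}{23} - \frac{1643}{152} = - \frac{23957}{3496} \approx -6.8527$)
$\frac{1}{M} = \frac{1}{- \frac{23957}{3496}} = - \frac{3496}{23957}$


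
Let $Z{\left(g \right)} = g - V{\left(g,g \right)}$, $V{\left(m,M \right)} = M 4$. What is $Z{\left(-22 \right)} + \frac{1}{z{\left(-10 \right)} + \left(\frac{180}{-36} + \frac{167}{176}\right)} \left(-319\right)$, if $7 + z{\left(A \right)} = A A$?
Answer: $\frac{977086}{15655} \approx 62.414$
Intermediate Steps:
$V{\left(m,M \right)} = 4 M$
$z{\left(A \right)} = -7 + A^{2}$ ($z{\left(A \right)} = -7 + A A = -7 + A^{2}$)
$Z{\left(g \right)} = - 3 g$ ($Z{\left(g \right)} = g - 4 g = - 3 g$)
$Z{\left(-22 \right)} + \frac{1}{z{\left(-10 \right)} + \left(\frac{180}{-36} + \frac{167}{176}\right)} \left(-319\right) = \left(-3\right) \left(-22\right) + \frac{1}{\left(-7 + \left(-10\right)^{2}\right) + \left(\frac{180}{-36} + \frac{167}{176}\right)} \left(-319\right) = 66 + \frac{1}{\left(-7 + 100\right) + \left(180 \left(- \frac{1}{36}\right) + 167 \cdot \frac{1}{176}\right)} \left(-319\right) = 66 + \frac{1}{93 + \left(-5 + \frac{167}{176}\right)} \left(-319\right) = 66 + \frac{1}{93 - \frac{713}{176}} \left(-319\right) = 66 + \frac{1}{\frac{15655}{176}} \left(-319\right) = 66 + \frac{176}{15655} \left(-319\right) = 66 - \frac{56144}{15655} = \frac{977086}{15655}$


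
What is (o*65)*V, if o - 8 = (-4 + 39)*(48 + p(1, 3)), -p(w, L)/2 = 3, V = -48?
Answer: -4611360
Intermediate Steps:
p(w, L) = -6 (p(w, L) = -2*3 = -6)
o = 1478 (o = 8 + (-4 + 39)*(48 - 6) = 8 + 35*42 = 8 + 1470 = 1478)
(o*65)*V = (1478*65)*(-48) = 96070*(-48) = -4611360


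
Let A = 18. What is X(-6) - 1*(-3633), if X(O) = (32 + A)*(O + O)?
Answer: 3033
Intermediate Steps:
X(O) = 100*O (X(O) = (32 + 18)*(O + O) = 50*(2*O) = 100*O)
X(-6) - 1*(-3633) = 100*(-6) - 1*(-3633) = -600 + 3633 = 3033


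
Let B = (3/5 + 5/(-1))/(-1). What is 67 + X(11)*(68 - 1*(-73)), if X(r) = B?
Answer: 3437/5 ≈ 687.40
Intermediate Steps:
B = 22/5 (B = (3*(1/5) + 5*(-1))*(-1) = (3/5 - 5)*(-1) = -22/5*(-1) = 22/5 ≈ 4.4000)
X(r) = 22/5
67 + X(11)*(68 - 1*(-73)) = 67 + 22*(68 - 1*(-73))/5 = 67 + 22*(68 + 73)/5 = 67 + (22/5)*141 = 67 + 3102/5 = 3437/5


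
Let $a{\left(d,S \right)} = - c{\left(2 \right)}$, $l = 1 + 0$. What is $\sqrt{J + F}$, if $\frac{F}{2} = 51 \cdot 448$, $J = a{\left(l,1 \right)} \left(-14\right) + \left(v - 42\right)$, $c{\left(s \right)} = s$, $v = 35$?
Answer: $7 \sqrt{933} \approx 213.82$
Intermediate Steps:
$l = 1$
$a{\left(d,S \right)} = -2$ ($a{\left(d,S \right)} = \left(-1\right) 2 = -2$)
$J = 21$ ($J = \left(-2\right) \left(-14\right) + \left(35 - 42\right) = 28 - 7 = 21$)
$F = 45696$ ($F = 2 \cdot 51 \cdot 448 = 2 \cdot 22848 = 45696$)
$\sqrt{J + F} = \sqrt{21 + 45696} = \sqrt{45717} = 7 \sqrt{933}$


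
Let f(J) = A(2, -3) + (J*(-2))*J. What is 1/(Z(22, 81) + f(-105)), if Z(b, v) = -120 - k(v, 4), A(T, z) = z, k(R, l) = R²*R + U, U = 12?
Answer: -1/553626 ≈ -1.8063e-6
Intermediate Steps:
k(R, l) = 12 + R³ (k(R, l) = R²*R + 12 = R³ + 12 = 12 + R³)
Z(b, v) = -132 - v³ (Z(b, v) = -120 - (12 + v³) = -120 + (-12 - v³) = -132 - v³)
f(J) = -3 - 2*J² (f(J) = -3 + (J*(-2))*J = -3 + (-2*J)*J = -3 - 2*J²)
1/(Z(22, 81) + f(-105)) = 1/((-132 - 1*81³) + (-3 - 2*(-105)²)) = 1/((-132 - 1*531441) + (-3 - 2*11025)) = 1/((-132 - 531441) + (-3 - 22050)) = 1/(-531573 - 22053) = 1/(-553626) = -1/553626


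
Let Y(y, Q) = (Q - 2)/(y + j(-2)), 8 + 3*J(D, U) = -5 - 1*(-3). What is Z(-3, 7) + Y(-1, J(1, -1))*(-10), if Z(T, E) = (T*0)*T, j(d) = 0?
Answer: -160/3 ≈ -53.333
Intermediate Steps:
J(D, U) = -10/3 (J(D, U) = -8/3 + (-5 - 1*(-3))/3 = -8/3 + (-5 + 3)/3 = -8/3 + (1/3)*(-2) = -8/3 - 2/3 = -10/3)
Y(y, Q) = (-2 + Q)/y (Y(y, Q) = (Q - 2)/(y + 0) = (-2 + Q)/y)
Z(T, E) = 0 (Z(T, E) = 0*T = 0)
Z(-3, 7) + Y(-1, J(1, -1))*(-10) = 0 + ((-2 - 10/3)/(-1))*(-10) = 0 - 1*(-16/3)*(-10) = 0 + (16/3)*(-10) = 0 - 160/3 = -160/3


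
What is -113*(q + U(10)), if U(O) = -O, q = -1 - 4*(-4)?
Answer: -565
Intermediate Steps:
q = 15 (q = -1 + 16 = 15)
-113*(q + U(10)) = -113*(15 - 1*10) = -113*(15 - 10) = -113*5 = -565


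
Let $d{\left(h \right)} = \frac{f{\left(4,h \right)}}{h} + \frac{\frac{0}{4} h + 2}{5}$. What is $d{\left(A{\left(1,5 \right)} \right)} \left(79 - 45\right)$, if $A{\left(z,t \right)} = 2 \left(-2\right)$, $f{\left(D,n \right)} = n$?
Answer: $\frac{238}{5} \approx 47.6$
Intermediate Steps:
$A{\left(z,t \right)} = -4$
$d{\left(h \right)} = \frac{7}{5}$ ($d{\left(h \right)} = \frac{h}{h} + \frac{\frac{0}{4} h + 2}{5} = 1 + \left(0 \cdot \frac{1}{4} h + 2\right) \frac{1}{5} = 1 + \left(0 h + 2\right) \frac{1}{5} = 1 + \left(0 + 2\right) \frac{1}{5} = 1 + 2 \cdot \frac{1}{5} = 1 + \frac{2}{5} = \frac{7}{5}$)
$d{\left(A{\left(1,5 \right)} \right)} \left(79 - 45\right) = \frac{7 \left(79 - 45\right)}{5} = \frac{7}{5} \cdot 34 = \frac{238}{5}$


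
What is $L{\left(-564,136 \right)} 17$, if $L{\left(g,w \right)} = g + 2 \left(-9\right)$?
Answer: $-9894$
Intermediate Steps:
$L{\left(g,w \right)} = -18 + g$ ($L{\left(g,w \right)} = g - 18 = -18 + g$)
$L{\left(-564,136 \right)} 17 = \left(-18 - 564\right) 17 = \left(-582\right) 17 = -9894$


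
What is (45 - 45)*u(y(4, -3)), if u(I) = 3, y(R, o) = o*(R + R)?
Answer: 0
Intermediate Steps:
y(R, o) = 2*R*o (y(R, o) = o*(2*R) = 2*R*o)
(45 - 45)*u(y(4, -3)) = (45 - 45)*3 = 0*3 = 0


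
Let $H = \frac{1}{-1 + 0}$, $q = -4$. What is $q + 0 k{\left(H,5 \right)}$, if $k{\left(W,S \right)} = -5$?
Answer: $-4$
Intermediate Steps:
$H = -1$ ($H = \frac{1}{-1} = -1$)
$q + 0 k{\left(H,5 \right)} = -4 + 0 \left(-5\right) = -4 + 0 = -4$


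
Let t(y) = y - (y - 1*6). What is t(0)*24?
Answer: 144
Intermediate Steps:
t(y) = 6 (t(y) = y - (y - 6) = y - (-6 + y) = y + (6 - y) = 6)
t(0)*24 = 6*24 = 144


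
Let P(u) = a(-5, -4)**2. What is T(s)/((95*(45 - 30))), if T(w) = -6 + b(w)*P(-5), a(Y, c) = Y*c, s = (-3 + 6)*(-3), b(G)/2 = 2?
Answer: 1594/1425 ≈ 1.1186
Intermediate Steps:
b(G) = 4 (b(G) = 2*2 = 4)
s = -9 (s = 3*(-3) = -9)
P(u) = 400 (P(u) = (-5*(-4))**2 = 20**2 = 400)
T(w) = 1594 (T(w) = -6 + 4*400 = -6 + 1600 = 1594)
T(s)/((95*(45 - 30))) = 1594/((95*(45 - 30))) = 1594/((95*15)) = 1594/1425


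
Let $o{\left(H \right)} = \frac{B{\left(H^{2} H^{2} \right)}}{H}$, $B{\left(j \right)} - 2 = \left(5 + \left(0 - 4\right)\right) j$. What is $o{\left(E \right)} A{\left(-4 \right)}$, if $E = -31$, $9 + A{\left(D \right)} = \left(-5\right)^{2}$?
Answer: $- \frac{14776368}{31} \approx -4.7666 \cdot 10^{5}$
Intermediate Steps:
$A{\left(D \right)} = 16$ ($A{\left(D \right)} = -9 + \left(-5\right)^{2} = -9 + 25 = 16$)
$B{\left(j \right)} = 2 + j$ ($B{\left(j \right)} = 2 + \left(5 + \left(0 - 4\right)\right) j = 2 + \left(5 - 4\right) j = 2 + 1 j = 2 + j$)
$o{\left(H \right)} = \frac{2 + H^{4}}{H}$ ($o{\left(H \right)} = \frac{2 + H^{2} H^{2}}{H} = \frac{2 + H^{4}}{H}$)
$o{\left(E \right)} A{\left(-4 \right)} = \frac{2 + \left(-31\right)^{4}}{-31} \cdot 16 = - \frac{2 + 923521}{31} \cdot 16 = \left(- \frac{1}{31}\right) 923523 \cdot 16 = \left(- \frac{923523}{31}\right) 16 = - \frac{14776368}{31}$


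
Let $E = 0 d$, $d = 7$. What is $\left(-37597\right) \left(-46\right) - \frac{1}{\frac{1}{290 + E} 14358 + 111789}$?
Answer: $\frac{28045965797663}{16216584} \approx 1.7295 \cdot 10^{6}$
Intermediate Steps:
$E = 0$ ($E = 0 \cdot 7 = 0$)
$\left(-37597\right) \left(-46\right) - \frac{1}{\frac{1}{290 + E} 14358 + 111789} = \left(-37597\right) \left(-46\right) - \frac{1}{\frac{1}{290 + 0} \cdot 14358 + 111789} = 1729462 - \frac{1}{\frac{1}{290} \cdot 14358 + 111789} = 1729462 - \frac{1}{\frac{7179}{145} + 111789} = 1729462 - \frac{1}{\frac{16216584}{145}} = 1729462 - \frac{145}{16216584} = \frac{28045965797663}{16216584}$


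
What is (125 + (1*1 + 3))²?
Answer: 16641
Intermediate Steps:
(125 + (1*1 + 3))² = (125 + (1 + 3))² = (125 + 4)² = 129² = 16641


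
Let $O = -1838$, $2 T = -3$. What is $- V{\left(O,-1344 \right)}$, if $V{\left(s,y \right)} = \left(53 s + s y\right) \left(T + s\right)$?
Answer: $4364872291$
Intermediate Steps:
$T = - \frac{3}{2}$ ($T = \frac{1}{2} \left(-3\right) = - \frac{3}{2} \approx -1.5$)
$V{\left(s,y \right)} = \left(- \frac{3}{2} + s\right) \left(53 s + s y\right)$ ($V{\left(s,y \right)} = \left(53 s + s y\right) \left(- \frac{3}{2} + s\right) = \left(- \frac{3}{2} + s\right) \left(53 s + s y\right)$)
$- V{\left(O,-1344 \right)} = - \frac{\left(-1838\right) \left(-159 - -4032 + 106 \left(-1838\right) + 2 \left(-1838\right) \left(-1344\right)\right)}{2} = - \frac{\left(-1838\right) \left(-159 + 4032 - 194828 + 4940544\right)}{2} = - \frac{\left(-1838\right) 4749589}{2} = \left(-1\right) \left(-4364872291\right) = 4364872291$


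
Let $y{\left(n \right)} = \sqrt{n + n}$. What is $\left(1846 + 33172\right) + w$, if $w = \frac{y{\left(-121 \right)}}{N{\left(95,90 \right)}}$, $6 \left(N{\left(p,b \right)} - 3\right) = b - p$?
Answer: $35018 + \frac{66 i \sqrt{2}}{13} \approx 35018.0 + 7.1799 i$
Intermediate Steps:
$y{\left(n \right)} = \sqrt{2} \sqrt{n}$ ($y{\left(n \right)} = \sqrt{2 n} = \sqrt{2} \sqrt{n}$)
$N{\left(p,b \right)} = 3 - \frac{p}{6} + \frac{b}{6}$ ($N{\left(p,b \right)} = 3 + \frac{b - p}{6} = 3 + \left(- \frac{p}{6} + \frac{b}{6}\right) = 3 - \frac{p}{6} + \frac{b}{6}$)
$w = \frac{66 i \sqrt{2}}{13}$ ($w = \frac{\sqrt{2} \sqrt{-121}}{3 - \frac{95}{6} + \frac{1}{6} \cdot 90} = \frac{\sqrt{2} \cdot 11 i}{3 - \frac{95}{6} + 15} = \frac{11 i \sqrt{2}}{\frac{13}{6}} = 11 i \sqrt{2} \cdot \frac{6}{13} = \frac{66 i \sqrt{2}}{13} \approx 7.1799 i$)
$\left(1846 + 33172\right) + w = \left(1846 + 33172\right) + \frac{66 i \sqrt{2}}{13} = 35018 + \frac{66 i \sqrt{2}}{13}$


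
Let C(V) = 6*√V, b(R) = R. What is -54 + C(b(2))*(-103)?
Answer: -54 - 618*√2 ≈ -927.98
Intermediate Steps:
-54 + C(b(2))*(-103) = -54 + (6*√2)*(-103) = -54 - 618*√2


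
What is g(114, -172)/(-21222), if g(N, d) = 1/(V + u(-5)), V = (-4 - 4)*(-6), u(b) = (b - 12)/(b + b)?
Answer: -5/5273667 ≈ -9.4811e-7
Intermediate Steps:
u(b) = (-12 + b)/(2*b) (u(b) = (-12 + b)/((2*b)) = (-12 + b)*(1/(2*b)) = (-12 + b)/(2*b))
V = 48 (V = -8*(-6) = 48)
g(N, d) = 10/497 (g(N, d) = 1/(48 + (1/2)*(-12 - 5)/(-5)) = 1/(48 + (1/2)*(-1/5)*(-17)) = 1/(48 + 17/10) = 1/(497/10) = 10/497)
g(114, -172)/(-21222) = (10/497)/(-21222) = (10/497)*(-1/21222) = -5/5273667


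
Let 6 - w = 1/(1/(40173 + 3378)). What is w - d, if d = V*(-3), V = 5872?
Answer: -25929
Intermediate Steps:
w = -43545 (w = 6 - 1/(1/(40173 + 3378)) = 6 - 1/(1/43551) = 6 - 1/1/43551 = 6 - 1*43551 = 6 - 43551 = -43545)
d = -17616 (d = 5872*(-3) = -17616)
w - d = -43545 - 1*(-17616) = -43545 + 17616 = -25929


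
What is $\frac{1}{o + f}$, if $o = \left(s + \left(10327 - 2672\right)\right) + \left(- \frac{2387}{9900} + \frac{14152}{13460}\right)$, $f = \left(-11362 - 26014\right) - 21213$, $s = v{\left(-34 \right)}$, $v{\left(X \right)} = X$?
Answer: $- \frac{605700}{30870826801} \approx -1.962 \cdot 10^{-5}$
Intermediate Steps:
$s = -34$
$f = -58589$ ($f = -37376 - 21213 = -58589$)
$o = \frac{4616530499}{605700}$ ($o = \left(-34 + \left(10327 - 2672\right)\right) + \left(- \frac{2387}{9900} + \frac{14152}{13460}\right) = \left(-34 + \left(10327 - 2672\right)\right) + \left(\left(-2387\right) \frac{1}{9900} + 14152 \cdot \frac{1}{13460}\right) = \left(-34 + 7655\right) + \left(- \frac{217}{900} + \frac{3538}{3365}\right) = 7621 + \frac{490799}{605700} = \frac{4616530499}{605700} \approx 7621.8$)
$\frac{1}{o + f} = \frac{1}{\frac{4616530499}{605700} - 58589} = \frac{1}{- \frac{30870826801}{605700}} = - \frac{605700}{30870826801}$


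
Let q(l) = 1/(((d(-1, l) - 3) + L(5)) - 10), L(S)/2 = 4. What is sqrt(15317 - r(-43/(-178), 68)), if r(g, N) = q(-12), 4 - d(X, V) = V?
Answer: sqrt(1853346)/11 ≈ 123.76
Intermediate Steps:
d(X, V) = 4 - V
L(S) = 8 (L(S) = 2*4 = 8)
q(l) = 1/(-1 - l) (q(l) = 1/((((4 - l) - 3) + 8) - 10) = 1/(((1 - l) + 8) - 10) = 1/((9 - l) - 10) = 1/(-1 - l))
r(g, N) = 1/11 (r(g, N) = -1/(1 - 12) = -1/(-11) = -1*(-1/11) = 1/11)
sqrt(15317 - r(-43/(-178), 68)) = sqrt(15317 - 1*1/11) = sqrt(15317 - 1/11) = sqrt(168486/11) = sqrt(1853346)/11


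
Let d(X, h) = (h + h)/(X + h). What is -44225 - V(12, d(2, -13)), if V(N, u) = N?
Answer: -44237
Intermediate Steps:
d(X, h) = 2*h/(X + h) (d(X, h) = (2*h)/(X + h) = 2*h/(X + h))
-44225 - V(12, d(2, -13)) = -44225 - 1*12 = -44225 - 12 = -44237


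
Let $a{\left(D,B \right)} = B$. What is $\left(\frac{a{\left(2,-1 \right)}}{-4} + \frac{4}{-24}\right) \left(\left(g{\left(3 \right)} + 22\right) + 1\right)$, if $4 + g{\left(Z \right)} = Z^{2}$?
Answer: $\frac{7}{3} \approx 2.3333$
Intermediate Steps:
$g{\left(Z \right)} = -4 + Z^{2}$
$\left(\frac{a{\left(2,-1 \right)}}{-4} + \frac{4}{-24}\right) \left(\left(g{\left(3 \right)} + 22\right) + 1\right) = \left(- \frac{1}{-4} + \frac{4}{-24}\right) \left(\left(\left(-4 + 3^{2}\right) + 22\right) + 1\right) = \left(\left(-1\right) \left(- \frac{1}{4}\right) + 4 \left(- \frac{1}{24}\right)\right) \left(\left(\left(-4 + 9\right) + 22\right) + 1\right) = \left(\frac{1}{4} - \frac{1}{6}\right) \left(\left(5 + 22\right) + 1\right) = \frac{27 + 1}{12} = \frac{1}{12} \cdot 28 = \frac{7}{3}$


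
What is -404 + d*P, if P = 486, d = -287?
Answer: -139886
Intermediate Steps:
-404 + d*P = -404 - 287*486 = -404 - 139482 = -139886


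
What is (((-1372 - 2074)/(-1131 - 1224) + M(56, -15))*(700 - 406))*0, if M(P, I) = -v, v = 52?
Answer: 0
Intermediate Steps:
M(P, I) = -52 (M(P, I) = -1*52 = -52)
(((-1372 - 2074)/(-1131 - 1224) + M(56, -15))*(700 - 406))*0 = (((-1372 - 2074)/(-1131 - 1224) - 52)*(700 - 406))*0 = ((-3446/(-2355) - 52)*294)*0 = ((-3446*(-1/2355) - 52)*294)*0 = ((3446/2355 - 52)*294)*0 = -119014/2355*294*0 = -11663372/785*0 = 0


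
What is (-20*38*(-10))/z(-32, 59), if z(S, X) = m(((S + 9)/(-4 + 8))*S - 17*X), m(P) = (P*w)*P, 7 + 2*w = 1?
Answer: -7600/2012283 ≈ -0.0037768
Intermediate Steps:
w = -3 (w = -7/2 + (½)*1 = -7/2 + ½ = -3)
m(P) = -3*P² (m(P) = (P*(-3))*P = (-3*P)*P = -3*P²)
z(S, X) = -3*(-17*X + S*(9/4 + S/4))² (z(S, X) = -3*(((S + 9)/(-4 + 8))*S - 17*X)² = -3*(((9 + S)/4)*S - 17*X)² = -3*(((9 + S)*(¼))*S - 17*X)² = -3*((9/4 + S/4)*S - 17*X)² = -3*(S*(9/4 + S/4) - 17*X)² = -3*(-17*X + S*(9/4 + S/4))²)
(-20*38*(-10))/z(-32, 59) = (-20*38*(-10))/((-3*((-32)² - 68*59 + 9*(-32))²/16)) = (-760*(-10))/((-3*(1024 - 4012 - 288)²/16)) = 7600/((-3/16*(-3276)²)) = 7600/((-3/16*10732176)) = 7600/(-2012283) = 7600*(-1/2012283) = -7600/2012283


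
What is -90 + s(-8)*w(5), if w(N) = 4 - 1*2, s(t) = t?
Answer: -106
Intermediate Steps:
w(N) = 2 (w(N) = 4 - 2 = 2)
-90 + s(-8)*w(5) = -90 - 8*2 = -90 - 16 = -106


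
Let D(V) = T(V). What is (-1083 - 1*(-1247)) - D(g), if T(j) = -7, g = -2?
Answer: 171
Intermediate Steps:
D(V) = -7
(-1083 - 1*(-1247)) - D(g) = (-1083 - 1*(-1247)) - 1*(-7) = (-1083 + 1247) + 7 = 164 + 7 = 171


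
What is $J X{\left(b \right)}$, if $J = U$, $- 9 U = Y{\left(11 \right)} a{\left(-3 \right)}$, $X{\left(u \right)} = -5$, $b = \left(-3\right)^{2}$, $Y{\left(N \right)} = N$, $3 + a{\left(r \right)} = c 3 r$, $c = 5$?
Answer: $- \frac{880}{3} \approx -293.33$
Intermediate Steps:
$a{\left(r \right)} = -3 + 15 r$ ($a{\left(r \right)} = -3 + 5 \cdot 3 r = -3 + 15 r$)
$b = 9$
$U = \frac{176}{3}$ ($U = - \frac{11 \left(-3 + 15 \left(-3\right)\right)}{9} = - \frac{11 \left(-3 - 45\right)}{9} = - \frac{11 \left(-48\right)}{9} = \left(- \frac{1}{9}\right) \left(-528\right) = \frac{176}{3} \approx 58.667$)
$J = \frac{176}{3} \approx 58.667$
$J X{\left(b \right)} = \frac{176}{3} \left(-5\right) = - \frac{880}{3}$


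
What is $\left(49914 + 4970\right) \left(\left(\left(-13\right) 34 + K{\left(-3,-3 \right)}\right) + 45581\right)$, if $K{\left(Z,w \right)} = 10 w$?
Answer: $2475762356$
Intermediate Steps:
$\left(49914 + 4970\right) \left(\left(\left(-13\right) 34 + K{\left(-3,-3 \right)}\right) + 45581\right) = \left(49914 + 4970\right) \left(\left(\left(-13\right) 34 + 10 \left(-3\right)\right) + 45581\right) = 54884 \left(\left(-442 - 30\right) + 45581\right) = 54884 \left(-472 + 45581\right) = 54884 \cdot 45109 = 2475762356$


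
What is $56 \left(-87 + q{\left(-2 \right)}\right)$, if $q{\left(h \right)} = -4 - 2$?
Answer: $-5208$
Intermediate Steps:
$q{\left(h \right)} = -6$ ($q{\left(h \right)} = -4 - 2 = -6$)
$56 \left(-87 + q{\left(-2 \right)}\right) = 56 \left(-87 - 6\right) = 56 \left(-93\right) = -5208$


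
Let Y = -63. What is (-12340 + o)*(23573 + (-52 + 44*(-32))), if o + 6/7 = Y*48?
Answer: -339763086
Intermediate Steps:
o = -21174/7 (o = -6/7 - 63*48 = -6/7 - 3024 = -21174/7 ≈ -3024.9)
(-12340 + o)*(23573 + (-52 + 44*(-32))) = (-12340 - 21174/7)*(23573 + (-52 + 44*(-32))) = -107554*(23573 + (-52 - 1408))/7 = -107554*(23573 - 1460)/7 = -107554/7*22113 = -339763086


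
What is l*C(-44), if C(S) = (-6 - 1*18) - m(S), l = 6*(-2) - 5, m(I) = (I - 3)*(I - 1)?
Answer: 36363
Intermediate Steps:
m(I) = (-1 + I)*(-3 + I) (m(I) = (-3 + I)*(-1 + I) = (-1 + I)*(-3 + I))
l = -17 (l = -12 - 5 = -17)
C(S) = -27 - S² + 4*S (C(S) = (-6 - 1*18) - (3 + S² - 4*S) = (-6 - 18) + (-3 - S² + 4*S) = -24 + (-3 - S² + 4*S) = -27 - S² + 4*S)
l*C(-44) = -17*(-27 - 1*(-44)² + 4*(-44)) = -17*(-27 - 1*1936 - 176) = -17*(-27 - 1936 - 176) = -17*(-2139) = 36363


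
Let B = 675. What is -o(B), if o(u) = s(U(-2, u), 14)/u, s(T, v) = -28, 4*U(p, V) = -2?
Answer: 28/675 ≈ 0.041481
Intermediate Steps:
U(p, V) = -1/2 (U(p, V) = (1/4)*(-2) = -1/2)
o(u) = -28/u
-o(B) = -(-28)/675 = -1*(-28/675) = 28/675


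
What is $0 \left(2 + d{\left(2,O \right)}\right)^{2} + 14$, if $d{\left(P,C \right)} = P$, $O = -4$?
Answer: $14$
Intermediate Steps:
$0 \left(2 + d{\left(2,O \right)}\right)^{2} + 14 = 0 \left(2 + 2\right)^{2} + 14 = 0 \cdot 4^{2} + 14 = 0 \cdot 16 + 14 = 0 + 14 = 14$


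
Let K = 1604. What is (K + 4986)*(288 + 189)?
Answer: 3143430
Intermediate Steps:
(K + 4986)*(288 + 189) = (1604 + 4986)*(288 + 189) = 6590*477 = 3143430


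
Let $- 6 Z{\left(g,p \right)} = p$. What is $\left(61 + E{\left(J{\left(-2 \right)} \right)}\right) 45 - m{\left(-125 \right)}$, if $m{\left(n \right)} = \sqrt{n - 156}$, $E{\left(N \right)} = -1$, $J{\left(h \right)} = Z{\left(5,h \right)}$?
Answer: $2700 - i \sqrt{281} \approx 2700.0 - 16.763 i$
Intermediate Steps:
$Z{\left(g,p \right)} = - \frac{p}{6}$
$J{\left(h \right)} = - \frac{h}{6}$
$m{\left(n \right)} = \sqrt{-156 + n}$
$\left(61 + E{\left(J{\left(-2 \right)} \right)}\right) 45 - m{\left(-125 \right)} = \left(61 - 1\right) 45 - \sqrt{-156 - 125} = 60 \cdot 45 - \sqrt{-281} = 2700 - i \sqrt{281}$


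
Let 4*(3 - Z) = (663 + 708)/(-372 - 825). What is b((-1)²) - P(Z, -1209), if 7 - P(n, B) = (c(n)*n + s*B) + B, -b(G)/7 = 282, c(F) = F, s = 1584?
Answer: -4886159393111/2547216 ≈ -1.9182e+6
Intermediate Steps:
b(G) = -1974 (b(G) = -7*282 = -1974)
Z = 5245/1596 (Z = 3 - (663 + 708)/(4*(-372 - 825)) = 3 - 1371/(4*(-1197)) = 3 - 1371*(-1)/(4*1197) = 3 - ¼*(-457/399) = 3 + 457/1596 = 5245/1596 ≈ 3.2863)
P(n, B) = 7 - n² - 1585*B (P(n, B) = 7 - ((n*n + 1584*B) + B) = 7 - ((n² + 1584*B) + B) = 7 - (n² + 1585*B) = 7 + (-n² - 1585*B) = 7 - n² - 1585*B)
b((-1)²) - P(Z, -1209) = -1974 - (7 - (5245/1596)² - 1585*(-1209)) = -1974 - (7 - 1*27510025/2547216 + 1916265) = -1974 - (7 - 27510025/2547216 + 1916265) = -1974 - 1*4881131188727/2547216 = -1974 - 4881131188727/2547216 = -4886159393111/2547216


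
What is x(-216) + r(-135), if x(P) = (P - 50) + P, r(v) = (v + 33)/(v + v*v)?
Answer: -1453247/3015 ≈ -482.01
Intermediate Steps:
r(v) = (33 + v)/(v + v²)
x(P) = -50 + 2*P (x(P) = (-50 + P) + P = -50 + 2*P)
x(-216) + r(-135) = (-50 + 2*(-216)) + (33 - 135)/((-135)*(1 - 135)) = (-50 - 432) - 1/135*(-102)/(-134) = -482 - 1/135*(-1/134)*(-102) = -482 - 17/3015 = -1453247/3015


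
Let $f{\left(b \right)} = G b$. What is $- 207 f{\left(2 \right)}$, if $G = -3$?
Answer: $1242$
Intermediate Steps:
$f{\left(b \right)} = - 3 b$
$- 207 f{\left(2 \right)} = - 207 \left(\left(-3\right) 2\right) = \left(-207\right) \left(-6\right) = 1242$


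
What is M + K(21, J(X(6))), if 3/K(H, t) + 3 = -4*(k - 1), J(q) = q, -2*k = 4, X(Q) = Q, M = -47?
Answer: -140/3 ≈ -46.667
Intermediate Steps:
k = -2 (k = -½*4 = -2)
K(H, t) = ⅓ (K(H, t) = 3/(-3 - 4*(-2 - 1)) = 3/(-3 - 4*(-3)) = 3/(-3 + 12) = 3/9 = 3*(⅑) = ⅓)
M + K(21, J(X(6))) = -47 + ⅓ = -140/3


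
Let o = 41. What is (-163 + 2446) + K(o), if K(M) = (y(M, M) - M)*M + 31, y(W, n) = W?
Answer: 2314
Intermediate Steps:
K(M) = 31 (K(M) = (M - M)*M + 31 = 0*M + 31 = 0 + 31 = 31)
(-163 + 2446) + K(o) = (-163 + 2446) + 31 = 2283 + 31 = 2314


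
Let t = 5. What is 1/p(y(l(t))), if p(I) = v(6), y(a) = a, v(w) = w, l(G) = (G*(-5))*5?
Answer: 1/6 ≈ 0.16667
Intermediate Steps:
l(G) = -25*G (l(G) = -5*G*5 = -25*G)
p(I) = 6
1/p(y(l(t))) = 1/6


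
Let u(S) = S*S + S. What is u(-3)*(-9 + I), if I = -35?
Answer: -264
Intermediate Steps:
u(S) = S + S**2 (u(S) = S**2 + S = S + S**2)
u(-3)*(-9 + I) = (-3*(1 - 3))*(-9 - 35) = -3*(-2)*(-44) = 6*(-44) = -264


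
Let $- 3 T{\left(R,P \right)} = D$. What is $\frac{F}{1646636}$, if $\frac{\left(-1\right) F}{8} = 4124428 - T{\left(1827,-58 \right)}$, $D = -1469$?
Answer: $- \frac{24743630}{1234977} \approx -20.036$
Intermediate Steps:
$T{\left(R,P \right)} = \frac{1469}{3}$ ($T{\left(R,P \right)} = \left(- \frac{1}{3}\right) \left(-1469\right) = \frac{1469}{3}$)
$F = - \frac{98974520}{3}$ ($F = - 8 \left(4124428 - \frac{1469}{3}\right) = \left(-8\right) \frac{12371815}{3} = - \frac{98974520}{3} \approx -3.2992 \cdot 10^{7}$)
$\frac{F}{1646636} = - \frac{98974520}{3 \cdot 1646636} = \left(- \frac{98974520}{3}\right) \frac{1}{1646636} = - \frac{24743630}{1234977}$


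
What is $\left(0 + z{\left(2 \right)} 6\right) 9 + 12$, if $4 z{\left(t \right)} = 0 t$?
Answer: $12$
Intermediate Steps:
$z{\left(t \right)} = 0$ ($z{\left(t \right)} = \frac{0 t}{4} = \frac{1}{4} \cdot 0 = 0$)
$\left(0 + z{\left(2 \right)} 6\right) 9 + 12 = \left(0 + 0 \cdot 6\right) 9 + 12 = \left(0 + 0\right) 9 + 12 = 0 \cdot 9 + 12 = 0 + 12 = 12$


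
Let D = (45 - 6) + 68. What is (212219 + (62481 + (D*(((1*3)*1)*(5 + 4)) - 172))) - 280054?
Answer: -2637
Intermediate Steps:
D = 107 (D = 39 + 68 = 107)
(212219 + (62481 + (D*(((1*3)*1)*(5 + 4)) - 172))) - 280054 = (212219 + (62481 + (107*(((1*3)*1)*(5 + 4)) - 172))) - 280054 = (212219 + (62481 + (107*((3*1)*9) - 172))) - 280054 = (212219 + (62481 + (107*(3*9) - 172))) - 280054 = (212219 + (62481 + (107*27 - 172))) - 280054 = (212219 + (62481 + (2889 - 172))) - 280054 = (212219 + (62481 + 2717)) - 280054 = (212219 + 65198) - 280054 = 277417 - 280054 = -2637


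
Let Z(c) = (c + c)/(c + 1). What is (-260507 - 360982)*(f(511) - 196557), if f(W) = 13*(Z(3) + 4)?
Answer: 244227153819/2 ≈ 1.2211e+11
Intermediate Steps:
Z(c) = 2*c/(1 + c) (Z(c) = (2*c)/(1 + c) = 2*c/(1 + c))
f(W) = 143/2 (f(W) = 13*(2*3/(1 + 3) + 4) = 13*(2*3/4 + 4) = 13*(2*3*(¼) + 4) = 13*(3/2 + 4) = 13*(11/2) = 143/2)
(-260507 - 360982)*(f(511) - 196557) = (-260507 - 360982)*(143/2 - 196557) = -621489*(-392971/2) = 244227153819/2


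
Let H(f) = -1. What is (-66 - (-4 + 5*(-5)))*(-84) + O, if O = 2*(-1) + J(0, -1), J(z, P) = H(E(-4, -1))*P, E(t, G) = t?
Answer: 3107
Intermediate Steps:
J(z, P) = -P
O = -1 (O = 2*(-1) - 1*(-1) = -2 + 1 = -1)
(-66 - (-4 + 5*(-5)))*(-84) + O = (-66 - (-4 + 5*(-5)))*(-84) - 1 = (-66 - (-4 - 25))*(-84) - 1 = (-66 - 1*(-29))*(-84) - 1 = (-66 + 29)*(-84) - 1 = -37*(-84) - 1 = 3108 - 1 = 3107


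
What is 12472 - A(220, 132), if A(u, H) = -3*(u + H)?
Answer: 13528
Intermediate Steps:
A(u, H) = -3*H - 3*u (A(u, H) = -3*(H + u) = -3*H - 3*u)
12472 - A(220, 132) = 12472 - (-3*132 - 3*220) = 12472 - (-396 - 660) = 12472 - 1*(-1056) = 12472 + 1056 = 13528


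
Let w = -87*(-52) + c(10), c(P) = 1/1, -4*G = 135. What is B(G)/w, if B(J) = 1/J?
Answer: -4/610875 ≈ -6.5480e-6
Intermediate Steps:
G = -135/4 (G = -¼*135 = -135/4 ≈ -33.750)
c(P) = 1 (c(P) = 1*1 = 1)
w = 4525 (w = -87*(-52) + 1 = 4524 + 1 = 4525)
B(G)/w = 1/(-135/4*4525) = -4/135*1/4525 = -4/610875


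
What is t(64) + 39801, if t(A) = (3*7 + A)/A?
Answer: 2547349/64 ≈ 39802.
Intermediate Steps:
t(A) = (21 + A)/A
t(64) + 39801 = (21 + 64)/64 + 39801 = (1/64)*85 + 39801 = 85/64 + 39801 = 2547349/64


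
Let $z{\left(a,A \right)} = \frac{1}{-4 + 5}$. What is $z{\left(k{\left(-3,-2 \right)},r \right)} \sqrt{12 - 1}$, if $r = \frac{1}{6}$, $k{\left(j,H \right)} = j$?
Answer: $\sqrt{11} \approx 3.3166$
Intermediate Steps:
$r = \frac{1}{6} \approx 0.16667$
$z{\left(a,A \right)} = 1$ ($z{\left(a,A \right)} = 1^{-1} = 1$)
$z{\left(k{\left(-3,-2 \right)},r \right)} \sqrt{12 - 1} = 1 \sqrt{12 - 1} = 1 \sqrt{11} = \sqrt{11}$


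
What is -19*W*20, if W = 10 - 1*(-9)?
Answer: -7220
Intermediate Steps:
W = 19 (W = 10 + 9 = 19)
-19*W*20 = -19*19*20 = -361*20 = -7220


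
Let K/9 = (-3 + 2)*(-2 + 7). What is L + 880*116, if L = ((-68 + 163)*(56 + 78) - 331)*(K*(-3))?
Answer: 1775945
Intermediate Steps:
K = -45 (K = 9*((-3 + 2)*(-2 + 7)) = 9*(-1*5) = 9*(-5) = -45)
L = 1673865 (L = ((-68 + 163)*(56 + 78) - 331)*(-45*(-3)) = (95*134 - 331)*135 = (12730 - 331)*135 = 12399*135 = 1673865)
L + 880*116 = 1673865 + 880*116 = 1673865 + 102080 = 1775945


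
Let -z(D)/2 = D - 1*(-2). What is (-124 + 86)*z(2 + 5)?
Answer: 684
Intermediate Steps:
z(D) = -4 - 2*D (z(D) = -2*(D - 1*(-2)) = -2*(D + 2) = -2*(2 + D) = -4 - 2*D)
(-124 + 86)*z(2 + 5) = (-124 + 86)*(-4 - 2*(2 + 5)) = -38*(-4 - 2*7) = -38*(-4 - 14) = -38*(-18) = 684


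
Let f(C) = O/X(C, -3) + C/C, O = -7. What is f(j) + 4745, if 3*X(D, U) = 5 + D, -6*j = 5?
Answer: 118524/25 ≈ 4741.0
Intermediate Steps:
j = -⅚ (j = -⅙*5 = -⅚ ≈ -0.83333)
X(D, U) = 5/3 + D/3 (X(D, U) = (5 + D)/3 = 5/3 + D/3)
f(C) = 1 - 7/(5/3 + C/3) (f(C) = -7/(5/3 + C/3) + C/C = -7/(5/3 + C/3) + 1 = 1 - 7/(5/3 + C/3))
f(j) + 4745 = (-16 - ⅚)/(5 - ⅚) + 4745 = -101/6/(25/6) + 4745 = (6/25)*(-101/6) + 4745 = -101/25 + 4745 = 118524/25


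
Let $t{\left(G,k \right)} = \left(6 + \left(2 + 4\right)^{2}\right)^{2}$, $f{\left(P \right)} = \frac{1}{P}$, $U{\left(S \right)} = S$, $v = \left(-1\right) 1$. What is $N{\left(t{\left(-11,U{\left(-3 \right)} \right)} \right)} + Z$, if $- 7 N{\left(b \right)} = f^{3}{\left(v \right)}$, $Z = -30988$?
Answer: $- \frac{216915}{7} \approx -30988.0$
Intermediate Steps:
$v = -1$
$t{\left(G,k \right)} = 1764$ ($t{\left(G,k \right)} = \left(6 + 6^{2}\right)^{2} = \left(6 + 36\right)^{2} = 42^{2} = 1764$)
$N{\left(b \right)} = \frac{1}{7}$ ($N{\left(b \right)} = - \frac{\left(\frac{1}{-1}\right)^{3}}{7} = - \frac{\left(-1\right)^{3}}{7} = \left(- \frac{1}{7}\right) \left(-1\right) = \frac{1}{7}$)
$N{\left(t{\left(-11,U{\left(-3 \right)} \right)} \right)} + Z = \frac{1}{7} - 30988 = - \frac{216915}{7}$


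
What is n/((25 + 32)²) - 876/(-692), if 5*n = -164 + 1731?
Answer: 3828746/2810385 ≈ 1.3624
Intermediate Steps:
n = 1567/5 (n = (-164 + 1731)/5 = (⅕)*1567 = 1567/5 ≈ 313.40)
n/((25 + 32)²) - 876/(-692) = 1567/(5*((25 + 32)²)) - 876/(-692) = 1567/(5*(57²)) - 876*(-1/692) = (1567/5)/3249 + 219/173 = (1567/5)*(1/3249) + 219/173 = 1567/16245 + 219/173 = 3828746/2810385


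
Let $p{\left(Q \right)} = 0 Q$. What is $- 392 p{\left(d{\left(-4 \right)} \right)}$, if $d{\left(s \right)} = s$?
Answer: $0$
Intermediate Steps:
$p{\left(Q \right)} = 0$
$- 392 p{\left(d{\left(-4 \right)} \right)} = \left(-392\right) 0 = 0$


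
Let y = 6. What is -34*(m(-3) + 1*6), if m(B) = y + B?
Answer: -306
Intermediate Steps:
m(B) = 6 + B
-34*(m(-3) + 1*6) = -34*((6 - 3) + 1*6) = -34*(3 + 6) = -34*9 = -306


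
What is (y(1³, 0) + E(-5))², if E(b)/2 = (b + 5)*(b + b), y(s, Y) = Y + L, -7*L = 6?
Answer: 36/49 ≈ 0.73469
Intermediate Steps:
L = -6/7 (L = -⅐*6 = -6/7 ≈ -0.85714)
y(s, Y) = -6/7 + Y (y(s, Y) = Y - 6/7 = -6/7 + Y)
E(b) = 4*b*(5 + b) (E(b) = 2*((b + 5)*(b + b)) = 2*((5 + b)*(2*b)) = 2*(2*b*(5 + b)) = 4*b*(5 + b))
(y(1³, 0) + E(-5))² = ((-6/7 + 0) + 4*(-5)*(5 - 5))² = (-6/7 + 4*(-5)*0)² = (-6/7 + 0)² = (-6/7)² = 36/49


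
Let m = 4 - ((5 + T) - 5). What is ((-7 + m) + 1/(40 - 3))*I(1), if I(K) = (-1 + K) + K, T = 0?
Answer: -110/37 ≈ -2.9730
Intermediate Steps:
I(K) = -1 + 2*K
m = 4 (m = 4 - ((5 + 0) - 5) = 4 - (5 - 5) = 4 - 1*0 = 4 + 0 = 4)
((-7 + m) + 1/(40 - 3))*I(1) = ((-7 + 4) + 1/(40 - 3))*(-1 + 2*1) = (-3 + 1/37)*(-1 + 2) = (-3 + 1/37)*1 = -110/37*1 = -110/37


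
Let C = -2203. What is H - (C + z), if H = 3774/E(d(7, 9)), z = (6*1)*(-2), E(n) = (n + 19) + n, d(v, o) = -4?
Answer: 28139/11 ≈ 2558.1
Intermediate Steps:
E(n) = 19 + 2*n (E(n) = (19 + n) + n = 19 + 2*n)
z = -12 (z = 6*(-2) = -12)
H = 3774/11 (H = 3774/(19 + 2*(-4)) = 3774/(19 - 8) = 3774/11 ≈ 343.09)
H - (C + z) = 3774/11 - (-2203 - 12) = 3774/11 - 1*(-2215) = 3774/11 + 2215 = 28139/11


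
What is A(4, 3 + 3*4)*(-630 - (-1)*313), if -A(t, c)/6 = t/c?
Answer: 2536/5 ≈ 507.20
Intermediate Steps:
A(t, c) = -6*t/c
A(4, 3 + 3*4)*(-630 - (-1)*313) = (-6*4/(3 + 3*4))*(-630 - (-1)*313) = (-6*4/(3 + 12))*(-630 - 1*(-313)) = (-6*4/15)*(-630 + 313) = -6*4*1/15*(-317) = -8/5*(-317) = 2536/5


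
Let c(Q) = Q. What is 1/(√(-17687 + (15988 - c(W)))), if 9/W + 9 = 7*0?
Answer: -I*√1698/1698 ≈ -0.024268*I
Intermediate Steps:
W = -1 (W = 9/(-9 + 7*0) = 9/(-9 + 0) = 9/(-9) = 9*(-⅑) = -1)
1/(√(-17687 + (15988 - c(W)))) = 1/(√(-17687 + (15988 - 1*(-1)))) = 1/(√(-17687 + (15988 + 1))) = 1/(√(-17687 + 15989)) = 1/(√(-1698)) = 1/(I*√1698) = -I*√1698/1698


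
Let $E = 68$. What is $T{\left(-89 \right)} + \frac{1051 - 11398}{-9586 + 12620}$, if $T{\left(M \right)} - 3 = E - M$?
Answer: $\frac{475093}{3034} \approx 156.59$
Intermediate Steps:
$T{\left(M \right)} = 71 - M$ ($T{\left(M \right)} = 3 - \left(-68 + M\right) = 71 - M$)
$T{\left(-89 \right)} + \frac{1051 - 11398}{-9586 + 12620} = \left(71 - -89\right) + \frac{1051 - 11398}{-9586 + 12620} = \left(71 + 89\right) - \frac{10347}{3034} = 160 - \frac{10347}{3034} = \frac{475093}{3034}$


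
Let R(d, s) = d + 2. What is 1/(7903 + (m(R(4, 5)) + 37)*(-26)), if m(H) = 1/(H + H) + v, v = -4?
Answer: 6/42257 ≈ 0.00014199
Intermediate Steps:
R(d, s) = 2 + d
m(H) = -4 + 1/(2*H) (m(H) = 1/(H + H) - 4 = 1/(2*H) - 4 = -4 + 1/(2*H))
1/(7903 + (m(R(4, 5)) + 37)*(-26)) = 1/(7903 + ((-4 + 1/(2*(2 + 4))) + 37)*(-26)) = 1/(7903 + ((-4 + (1/2)/6) + 37)*(-26)) = 1/(7903 + ((-4 + (1/2)*(1/6)) + 37)*(-26)) = 1/(7903 + ((-4 + 1/12) + 37)*(-26)) = 1/(7903 + (-47/12 + 37)*(-26)) = 1/(7903 + (397/12)*(-26)) = 1/(7903 - 5161/6) = 1/(42257/6) = 6/42257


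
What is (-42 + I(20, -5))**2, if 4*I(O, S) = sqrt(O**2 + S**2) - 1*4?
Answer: 30009/16 - 215*sqrt(17)/2 ≈ 1432.3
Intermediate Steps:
I(O, S) = -1 + sqrt(O**2 + S**2)/4 (I(O, S) = (sqrt(O**2 + S**2) - 1*4)/4 = (sqrt(O**2 + S**2) - 4)/4 = (-4 + sqrt(O**2 + S**2))/4 = -1 + sqrt(O**2 + S**2)/4)
(-42 + I(20, -5))**2 = (-42 + (-1 + sqrt(20**2 + (-5)**2)/4))**2 = (-42 + (-1 + sqrt(400 + 25)/4))**2 = (-42 + (-1 + sqrt(425)/4))**2 = (-42 + (-1 + (5*sqrt(17))/4))**2 = (-42 + (-1 + 5*sqrt(17)/4))**2 = (-43 + 5*sqrt(17)/4)**2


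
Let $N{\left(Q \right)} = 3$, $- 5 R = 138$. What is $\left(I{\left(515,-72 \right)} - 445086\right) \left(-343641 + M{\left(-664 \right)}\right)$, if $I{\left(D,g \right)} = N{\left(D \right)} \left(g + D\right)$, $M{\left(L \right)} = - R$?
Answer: $\frac{762404257719}{5} \approx 1.5248 \cdot 10^{11}$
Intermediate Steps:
$R = - \frac{138}{5}$ ($R = \left(- \frac{1}{5}\right) 138 = - \frac{138}{5} \approx -27.6$)
$M{\left(L \right)} = \frac{138}{5}$ ($M{\left(L \right)} = \left(-1\right) \left(- \frac{138}{5}\right) = \frac{138}{5}$)
$I{\left(D,g \right)} = 3 D + 3 g$ ($I{\left(D,g \right)} = 3 \left(g + D\right) = 3 \left(D + g\right) = 3 D + 3 g$)
$\left(I{\left(515,-72 \right)} - 445086\right) \left(-343641 + M{\left(-664 \right)}\right) = \left(\left(3 \cdot 515 + 3 \left(-72\right)\right) - 445086\right) \left(-343641 + \frac{138}{5}\right) = \left(\left(1545 - 216\right) - 445086\right) \left(- \frac{1718067}{5}\right) = \left(1329 - 445086\right) \left(- \frac{1718067}{5}\right) = \left(-443757\right) \left(- \frac{1718067}{5}\right) = \frac{762404257719}{5}$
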